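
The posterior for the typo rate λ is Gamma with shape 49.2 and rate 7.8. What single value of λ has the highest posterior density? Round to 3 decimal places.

Mode = (α−1)/β = 48.2/7.8 = 6.179.
Mean = α/β = 49.2/7.8 = 6.308.
This is the posterior mode — the MAP estimate.

6.179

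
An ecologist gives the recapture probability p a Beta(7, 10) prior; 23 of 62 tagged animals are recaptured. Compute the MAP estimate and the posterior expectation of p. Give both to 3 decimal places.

p_MAP = 0.377, E[p|data] = 0.380

Posterior: Beta(7+23, 10+39) = Beta(30, 49).
Mode = (30−1)/(30+49−2) = 29/77 = 0.377.
Mean = 30/(30+49) = 30/79 = 0.380.
Mean > mode: the posterior has a right tail.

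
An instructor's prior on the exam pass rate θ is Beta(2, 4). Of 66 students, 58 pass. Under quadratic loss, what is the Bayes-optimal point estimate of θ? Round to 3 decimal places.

Posterior: Beta(2+58, 4+8) = Beta(60, 12).
Mode = (60−1)/(60+12−2) = 59/70 = 0.843.
Mean = 60/(60+12) = 60/72 = 0.833.
Quadratic loss ⇒ the optimal estimator is the posterior mean.

0.833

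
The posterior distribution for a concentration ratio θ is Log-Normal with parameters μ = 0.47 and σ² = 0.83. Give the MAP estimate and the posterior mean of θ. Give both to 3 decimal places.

MAP = 0.698, posterior mean = 2.423

Mode = exp(μ − σ²) = exp(-0.36) = 0.698.
Mean = exp(μ + σ²/2) = exp(0.885) = 2.423.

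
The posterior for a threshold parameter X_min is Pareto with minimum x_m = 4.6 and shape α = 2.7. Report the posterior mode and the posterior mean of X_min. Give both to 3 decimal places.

posterior mode = 4.600, posterior mean = 7.306

The Pareto density is strictly decreasing on [x_m, ∞), so the mode is x_m = 4.600.
Mean = α·x_m/(α−1) = 2.7·4.6/1.7 = 7.306.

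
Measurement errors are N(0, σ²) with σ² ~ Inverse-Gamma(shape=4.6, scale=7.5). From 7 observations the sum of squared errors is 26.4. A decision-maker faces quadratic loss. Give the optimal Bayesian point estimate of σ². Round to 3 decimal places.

2.915

Posterior: Inverse-Gamma(shape = 4.6+7/2 = 8.1, scale = 7.5+26.4/2 = 20.7).
Mode = β/(α+1) = 20.7/9.1 = 2.275.
Mean = β/(α−1) = 20.7/7.1 = 2.915.
Quadratic loss ⇒ the optimal estimator is the posterior mean.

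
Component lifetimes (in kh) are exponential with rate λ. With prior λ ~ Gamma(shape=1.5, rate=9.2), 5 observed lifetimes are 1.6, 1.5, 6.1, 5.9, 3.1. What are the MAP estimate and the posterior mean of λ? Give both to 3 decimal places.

λ_MAP = 0.201, E[λ|data] = 0.237

Σ times = 18.2. Posterior: Gamma(shape = 1.5+5 = 6.5, rate = 9.2+18.2 = 27.4).
Mode = (α−1)/β = 5.5/27.4 = 0.201.
Mean = α/β = 6.5/27.4 = 0.237.
Right-skewed posterior ⇒ mode < mean.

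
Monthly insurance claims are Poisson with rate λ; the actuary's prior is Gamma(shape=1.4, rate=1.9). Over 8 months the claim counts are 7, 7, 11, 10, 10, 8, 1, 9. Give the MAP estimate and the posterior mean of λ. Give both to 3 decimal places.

MAP estimate = 6.404, posterior mean = 6.505

Σ counts = 63. Posterior: Gamma(shape = 1.4+63 = 64.4, rate = 1.9+8 = 9.9).
Mode = (α−1)/β = 63.4/9.9 = 6.404.
Mean = α/β = 64.4/9.9 = 6.505.
The posterior is right-skewed, so the mean exceeds the mode.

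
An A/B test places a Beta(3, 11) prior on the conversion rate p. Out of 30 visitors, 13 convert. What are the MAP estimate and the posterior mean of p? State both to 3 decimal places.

MAP = 0.357, posterior mean = 0.364

Posterior: Beta(3+13, 11+17) = Beta(16, 28).
Mode = (16−1)/(16+28−2) = 15/42 = 0.357.
Mean = 16/(16+28) = 16/44 = 0.364.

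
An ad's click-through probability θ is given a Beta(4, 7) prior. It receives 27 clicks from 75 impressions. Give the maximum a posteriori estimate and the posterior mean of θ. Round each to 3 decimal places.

MAP = 0.357; posterior mean = 0.360

Posterior: Beta(4+27, 7+48) = Beta(31, 55).
Mode = (31−1)/(31+55−2) = 30/84 = 0.357.
Mean = 31/(31+55) = 31/86 = 0.360.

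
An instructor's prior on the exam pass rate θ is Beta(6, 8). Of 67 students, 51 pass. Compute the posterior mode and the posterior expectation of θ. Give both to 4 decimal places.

Posterior: Beta(6+51, 8+16) = Beta(57, 24).
Mode = (57−1)/(57+24−2) = 56/79 = 0.7089.
Mean = 57/(57+24) = 57/81 = 0.7037.
The posterior is left-skewed, so the mode exceeds the mean.

θ_MAP = 0.7089, E[θ|data] = 0.7037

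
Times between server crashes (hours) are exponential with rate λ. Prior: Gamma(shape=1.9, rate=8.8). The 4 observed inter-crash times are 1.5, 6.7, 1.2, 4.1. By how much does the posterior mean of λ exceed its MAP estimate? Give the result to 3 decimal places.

0.045

Σ times = 13.5. Posterior: Gamma(shape = 1.9+4 = 5.9, rate = 8.8+13.5 = 22.3).
Mode = (α−1)/β = 4.9/22.3 = 0.220.
Mean = α/β = 5.9/22.3 = 0.265.
Difference = 0.265 − 0.220 = 0.045.
Mean > mode: the posterior has a right tail.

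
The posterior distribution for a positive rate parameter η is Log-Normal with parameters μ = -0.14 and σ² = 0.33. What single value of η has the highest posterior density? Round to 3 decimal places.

0.625

Mode = exp(μ − σ²) = exp(-0.47) = 0.625.
Mean = exp(μ + σ²/2) = exp(0.025) = 1.025.
This is the posterior mode — the MAP estimate.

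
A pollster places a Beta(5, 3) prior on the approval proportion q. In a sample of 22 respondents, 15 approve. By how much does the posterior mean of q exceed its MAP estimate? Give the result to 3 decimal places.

-0.012

Posterior: Beta(5+15, 3+7) = Beta(20, 10).
Mode = (20−1)/(20+10−2) = 19/28 = 0.679.
Mean = 20/(20+10) = 20/30 = 0.667.
Difference = 0.667 − 0.679 = -0.012.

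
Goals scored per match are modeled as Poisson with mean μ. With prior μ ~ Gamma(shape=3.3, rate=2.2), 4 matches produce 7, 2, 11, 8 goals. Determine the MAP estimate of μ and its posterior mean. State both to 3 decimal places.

MAP estimate = 4.887, posterior mean = 5.048

Σ counts = 28. Posterior: Gamma(shape = 3.3+28 = 31.3, rate = 2.2+4 = 6.2).
Mode = (α−1)/β = 30.3/6.2 = 4.887.
Mean = α/β = 31.3/6.2 = 5.048.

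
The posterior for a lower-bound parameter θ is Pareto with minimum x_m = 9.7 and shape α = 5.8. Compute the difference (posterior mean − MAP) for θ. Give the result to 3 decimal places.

The Pareto density is strictly decreasing on [x_m, ∞), so the mode is x_m = 9.700.
Mean = α·x_m/(α−1) = 5.8·9.7/4.8 = 11.721.
Difference = 11.721 − 9.700 = 2.021.

2.021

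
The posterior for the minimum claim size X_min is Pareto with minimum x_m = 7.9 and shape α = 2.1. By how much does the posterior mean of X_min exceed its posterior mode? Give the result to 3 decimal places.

7.182

The Pareto density is strictly decreasing on [x_m, ∞), so the mode is x_m = 7.900.
Mean = α·x_m/(α−1) = 2.1·7.9/1.1 = 15.082.
Difference = 15.082 − 7.900 = 7.182.
Right-skewed posterior ⇒ mode < mean.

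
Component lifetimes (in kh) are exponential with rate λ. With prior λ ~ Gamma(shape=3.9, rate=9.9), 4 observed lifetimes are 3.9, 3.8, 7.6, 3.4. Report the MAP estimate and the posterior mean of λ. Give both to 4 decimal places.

Σ times = 18.7. Posterior: Gamma(shape = 3.9+4 = 7.9, rate = 9.9+18.7 = 28.6).
Mode = (α−1)/β = 6.9/28.6 = 0.2413.
Mean = α/β = 7.9/28.6 = 0.2762.
The posterior is right-skewed, so the mean exceeds the mode.

MAP: 0.2413. Posterior mean: 0.2762.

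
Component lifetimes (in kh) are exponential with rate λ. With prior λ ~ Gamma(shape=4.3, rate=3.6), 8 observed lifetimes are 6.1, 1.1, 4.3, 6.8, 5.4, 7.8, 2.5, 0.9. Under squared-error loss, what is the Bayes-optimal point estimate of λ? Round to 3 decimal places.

0.319

Σ times = 34.9. Posterior: Gamma(shape = 4.3+8 = 12.3, rate = 3.6+34.9 = 38.5).
Mode = (α−1)/β = 11.3/38.5 = 0.294.
Mean = α/β = 12.3/38.5 = 0.319.
Squared-error loss ⇒ the optimal estimator is the posterior mean.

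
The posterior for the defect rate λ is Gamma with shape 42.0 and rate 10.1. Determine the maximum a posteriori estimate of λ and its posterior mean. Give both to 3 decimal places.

MAP: 4.059. Posterior mean: 4.158.

Mode = (α−1)/β = 41.0/10.1 = 4.059.
Mean = α/β = 42.0/10.1 = 4.158.
The mean is pulled above the mode by the posterior's right skew.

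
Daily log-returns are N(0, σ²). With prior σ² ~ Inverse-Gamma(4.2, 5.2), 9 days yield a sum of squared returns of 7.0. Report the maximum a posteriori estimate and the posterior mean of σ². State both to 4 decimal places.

MAP: 0.8969. Posterior mean: 1.1299.

Posterior: Inverse-Gamma(shape = 4.2+9/2 = 8.7, scale = 5.2+7.0/2 = 8.7).
Mode = β/(α+1) = 8.7/9.7 = 0.8969.
Mean = β/(α−1) = 8.7/7.7 = 1.1299.
Mean > mode: the posterior has a right tail.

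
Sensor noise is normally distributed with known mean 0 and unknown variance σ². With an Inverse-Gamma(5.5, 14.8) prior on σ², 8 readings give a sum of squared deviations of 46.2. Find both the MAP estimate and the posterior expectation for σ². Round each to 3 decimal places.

MAP estimate = 3.610, posterior expectation = 4.459

Posterior: Inverse-Gamma(shape = 5.5+8/2 = 9.5, scale = 14.8+46.2/2 = 37.9).
Mode = β/(α+1) = 37.9/10.5 = 3.610.
Mean = β/(α−1) = 37.9/8.5 = 4.459.
The mean is pulled above the mode by the posterior's right skew.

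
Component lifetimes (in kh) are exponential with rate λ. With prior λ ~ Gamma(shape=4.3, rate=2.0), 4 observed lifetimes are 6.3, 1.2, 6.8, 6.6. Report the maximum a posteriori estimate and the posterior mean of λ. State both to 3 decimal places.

λ_MAP = 0.319, E[λ|data] = 0.362

Σ times = 20.9. Posterior: Gamma(shape = 4.3+4 = 8.3, rate = 2.0+20.9 = 22.9).
Mode = (α−1)/β = 7.3/22.9 = 0.319.
Mean = α/β = 8.3/22.9 = 0.362.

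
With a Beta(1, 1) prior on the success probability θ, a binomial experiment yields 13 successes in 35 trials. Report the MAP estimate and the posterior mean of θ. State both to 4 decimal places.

θ_MAP = 0.3714, E[θ|data] = 0.3784

Posterior: Beta(1+13, 1+22) = Beta(14, 23).
Mode = (14−1)/(14+23−2) = 13/35 = 0.3714.
With a flat prior the MAP equals the MLE, 13/35.
Mean = 14/(14+23) = 14/37 = 0.3784.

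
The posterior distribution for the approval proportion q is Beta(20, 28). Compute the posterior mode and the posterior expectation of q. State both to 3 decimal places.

q_MAP = 0.413, E[q|data] = 0.417

Mode = (20−1)/(20+28−2) = 19/46 = 0.413.
Mean = 20/(20+28) = 20/48 = 0.417.
Mean > mode: the posterior has a right tail.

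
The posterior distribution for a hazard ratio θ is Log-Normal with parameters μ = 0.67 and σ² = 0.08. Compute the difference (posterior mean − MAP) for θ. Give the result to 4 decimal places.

Mode = exp(μ − σ²) = exp(0.59) = 1.8040.
Mean = exp(μ + σ²/2) = exp(0.710) = 2.0340.
Difference = 2.0340 − 1.8040 = 0.2300.
Mean > mode: the posterior has a right tail.

0.2300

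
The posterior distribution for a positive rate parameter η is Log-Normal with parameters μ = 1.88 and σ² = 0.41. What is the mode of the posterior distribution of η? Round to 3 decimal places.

4.349

Mode = exp(μ − σ²) = exp(1.47) = 4.349.
Mean = exp(μ + σ²/2) = exp(2.085) = 8.045.
This is the posterior mode — the MAP estimate.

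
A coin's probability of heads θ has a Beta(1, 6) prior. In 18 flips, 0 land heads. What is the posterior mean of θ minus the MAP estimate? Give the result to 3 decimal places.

Posterior: Beta(1+0, 6+18) = Beta(1, 24).
Since α = 1 ≤ 1 and β > 1, the Beta density is monotone decreasing on [0,1]; the mode is at 0.
Mean = 1/(1+24) = 0.040.
Difference = 0.040 − 0.000 = 0.040.
The mean is pulled above the mode by the posterior's right skew.

0.040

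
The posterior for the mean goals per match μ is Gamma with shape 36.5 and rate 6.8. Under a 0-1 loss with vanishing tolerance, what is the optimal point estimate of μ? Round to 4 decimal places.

5.2206

Mode = (α−1)/β = 35.5/6.8 = 5.2206.
Mean = α/β = 36.5/6.8 = 5.3676.
This is the posterior mode — the MAP estimate.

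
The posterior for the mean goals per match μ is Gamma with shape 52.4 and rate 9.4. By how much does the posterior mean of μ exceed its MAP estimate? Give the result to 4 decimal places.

Mode = (α−1)/β = 51.4/9.4 = 5.4681.
Mean = α/β = 52.4/9.4 = 5.5745.
Difference = 5.5745 − 5.4681 = 0.1064.
The posterior is right-skewed, so the mean exceeds the mode.

0.1064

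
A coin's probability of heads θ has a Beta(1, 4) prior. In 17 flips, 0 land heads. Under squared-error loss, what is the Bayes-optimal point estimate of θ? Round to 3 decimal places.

0.045

Posterior: Beta(1+0, 4+17) = Beta(1, 21).
Since α = 1 ≤ 1 and β > 1, the Beta density is monotone decreasing on [0,1]; the mode is at 0.
Mean = 1/(1+21) = 0.045.
Squared-error loss ⇒ the optimal estimator is the posterior mean.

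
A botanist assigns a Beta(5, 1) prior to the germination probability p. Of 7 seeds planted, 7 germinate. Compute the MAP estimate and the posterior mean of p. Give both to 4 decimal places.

Posterior: Beta(5+7, 1+0) = Beta(12, 1).
Since β = 1 ≤ 1 and α > 1, the Beta density is monotone increasing on [0,1]; the mode is at 1.
Mean = 12/(12+1) = 0.9231.

p_MAP = 1.0000, E[p|data] = 0.9231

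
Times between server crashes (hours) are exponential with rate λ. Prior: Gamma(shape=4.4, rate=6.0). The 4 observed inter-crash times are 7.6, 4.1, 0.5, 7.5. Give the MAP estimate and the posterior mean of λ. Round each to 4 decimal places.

λ_MAP = 0.2879, E[λ|data] = 0.3268

Σ times = 19.7. Posterior: Gamma(shape = 4.4+4 = 8.4, rate = 6.0+19.7 = 25.7).
Mode = (α−1)/β = 7.4/25.7 = 0.2879.
Mean = α/β = 8.4/25.7 = 0.3268.
Right-skewed posterior ⇒ mode < mean.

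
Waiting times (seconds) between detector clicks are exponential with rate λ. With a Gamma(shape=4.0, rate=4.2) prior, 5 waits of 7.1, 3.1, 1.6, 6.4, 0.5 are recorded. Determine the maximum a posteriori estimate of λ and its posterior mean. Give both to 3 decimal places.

Σ times = 18.7. Posterior: Gamma(shape = 4.0+5 = 9.0, rate = 4.2+18.7 = 22.9).
Mode = (α−1)/β = 8.0/22.9 = 0.349.
Mean = α/β = 9.0/22.9 = 0.393.
Right-skewed posterior ⇒ mode < mean.

MAP = 0.349; posterior mean = 0.393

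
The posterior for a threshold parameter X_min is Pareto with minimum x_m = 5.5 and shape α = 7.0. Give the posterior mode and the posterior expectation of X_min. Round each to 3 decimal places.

The Pareto density is strictly decreasing on [x_m, ∞), so the mode is x_m = 5.500.
Mean = α·x_m/(α−1) = 7.0·5.5/6.0 = 6.417.
Right-skewed posterior ⇒ mode < mean.

X_min_MAP = 5.500, E[X_min|data] = 6.417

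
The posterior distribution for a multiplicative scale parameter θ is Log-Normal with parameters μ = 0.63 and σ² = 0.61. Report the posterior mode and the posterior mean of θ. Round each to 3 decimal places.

Mode = exp(μ − σ²) = exp(0.02) = 1.020.
Mean = exp(μ + σ²/2) = exp(0.935) = 2.547.
The posterior is right-skewed, so the mean exceeds the mode.

θ_MAP = 1.020, E[θ|data] = 2.547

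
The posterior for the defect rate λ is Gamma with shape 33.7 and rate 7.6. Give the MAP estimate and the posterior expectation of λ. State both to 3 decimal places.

Mode = (α−1)/β = 32.7/7.6 = 4.303.
Mean = α/β = 33.7/7.6 = 4.434.
Mean > mode: the posterior has a right tail.

λ_MAP = 4.303, E[λ|data] = 4.434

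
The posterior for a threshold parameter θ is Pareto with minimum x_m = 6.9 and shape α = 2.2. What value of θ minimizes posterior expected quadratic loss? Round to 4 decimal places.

The Pareto density is strictly decreasing on [x_m, ∞), so the mode is x_m = 6.9000.
Mean = α·x_m/(α−1) = 2.2·6.9/1.2 = 12.6500.
Quadratic loss ⇒ the optimal estimator is the posterior mean.

12.6500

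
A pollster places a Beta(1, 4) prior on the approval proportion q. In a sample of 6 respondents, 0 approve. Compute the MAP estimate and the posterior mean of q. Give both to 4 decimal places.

Posterior: Beta(1+0, 4+6) = Beta(1, 10).
Since α = 1 ≤ 1 and β > 1, the Beta density is monotone decreasing on [0,1]; the mode is at 0.
Mean = 1/(1+10) = 0.0909.
Mean > mode: the posterior has a right tail.

MAP = 0.0000; posterior mean = 0.0909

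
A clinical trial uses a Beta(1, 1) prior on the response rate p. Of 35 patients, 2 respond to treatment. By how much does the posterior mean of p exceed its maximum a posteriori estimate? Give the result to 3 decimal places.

Posterior: Beta(1+2, 1+33) = Beta(3, 34).
Mode = (3−1)/(3+34−2) = 2/35 = 0.057.
Mean = 3/(3+34) = 3/37 = 0.081.
Difference = 0.081 − 0.057 = 0.024.
The mean is pulled above the mode by the posterior's right skew.

0.024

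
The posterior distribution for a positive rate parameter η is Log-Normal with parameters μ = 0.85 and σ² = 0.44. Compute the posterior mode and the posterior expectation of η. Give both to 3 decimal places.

Mode = exp(μ − σ²) = exp(0.41) = 1.507.
Mean = exp(μ + σ²/2) = exp(1.070) = 2.915.
The posterior is right-skewed, so the mean exceeds the mode.

MAP = 1.507, posterior mean = 2.915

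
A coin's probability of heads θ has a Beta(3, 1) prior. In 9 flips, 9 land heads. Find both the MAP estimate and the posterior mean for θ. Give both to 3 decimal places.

Posterior: Beta(3+9, 1+0) = Beta(12, 1).
Since β = 1 ≤ 1 and α > 1, the Beta density is monotone increasing on [0,1]; the mode is at 1.
Mean = 12/(12+1) = 0.923.
The mean is pulled below the mode by the posterior's left skew.

MAP = 1.000; posterior mean = 0.923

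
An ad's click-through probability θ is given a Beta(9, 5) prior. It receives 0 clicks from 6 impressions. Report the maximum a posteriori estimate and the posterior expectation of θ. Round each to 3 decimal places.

Posterior: Beta(9+0, 5+6) = Beta(9, 11).
Mode = (9−1)/(9+11−2) = 8/18 = 0.444.
Mean = 9/(9+11) = 9/20 = 0.450.
Right-skewed posterior ⇒ mode < mean.

MAP = 0.444, posterior mean = 0.450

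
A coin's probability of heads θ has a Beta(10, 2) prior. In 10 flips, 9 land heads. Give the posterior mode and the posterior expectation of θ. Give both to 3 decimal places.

θ_MAP = 0.900, E[θ|data] = 0.864

Posterior: Beta(10+9, 2+1) = Beta(19, 3).
Mode = (19−1)/(19+3−2) = 18/20 = 0.900.
Mean = 19/(19+3) = 19/22 = 0.864.
Left-skewed posterior ⇒ mean < mode.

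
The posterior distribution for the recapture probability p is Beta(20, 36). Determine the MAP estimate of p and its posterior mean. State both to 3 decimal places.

p_MAP = 0.352, E[p|data] = 0.357

Mode = (20−1)/(20+36−2) = 19/54 = 0.352.
Mean = 20/(20+36) = 20/56 = 0.357.
Mean > mode: the posterior has a right tail.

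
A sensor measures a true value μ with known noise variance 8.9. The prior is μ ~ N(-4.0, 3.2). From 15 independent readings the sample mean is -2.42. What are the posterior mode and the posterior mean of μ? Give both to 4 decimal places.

MAP = -2.6671; posterior mean = -2.6671

Posterior for μ is Normal. Precision-weighted mean: (1/3.2·-4.0 + 15/8.9·-2.42) / (1/3.2 + 15/8.9) = -2.6671.
A Normal posterior is symmetric, so mode = mean.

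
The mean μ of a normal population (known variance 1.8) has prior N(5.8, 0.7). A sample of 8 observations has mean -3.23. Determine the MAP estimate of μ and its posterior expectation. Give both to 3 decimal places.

Posterior for μ is Normal. Precision-weighted mean: (1/0.7·5.8 + 8/1.8·-3.23) / (1/0.7 + 8/1.8) = -1.034.
A Normal posterior is symmetric, so mode = mean.

MAP estimate = -1.034, posterior expectation = -1.034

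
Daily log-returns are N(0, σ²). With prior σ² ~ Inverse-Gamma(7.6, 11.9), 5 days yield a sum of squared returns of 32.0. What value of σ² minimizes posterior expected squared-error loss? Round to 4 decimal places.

Posterior: Inverse-Gamma(shape = 7.6+5/2 = 10.1, scale = 11.9+32.0/2 = 27.9).
Mode = β/(α+1) = 27.9/11.1 = 2.5135.
Mean = β/(α−1) = 27.9/9.1 = 3.0659.
Squared-error loss ⇒ the optimal estimator is the posterior mean.

3.0659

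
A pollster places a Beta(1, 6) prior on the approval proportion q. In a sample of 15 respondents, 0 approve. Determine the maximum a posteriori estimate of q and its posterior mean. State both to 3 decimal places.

Posterior: Beta(1+0, 6+15) = Beta(1, 21).
Since α = 1 ≤ 1 and β > 1, the Beta density is monotone decreasing on [0,1]; the mode is at 0.
Mean = 1/(1+21) = 0.045.

q_MAP = 0.000, E[q|data] = 0.045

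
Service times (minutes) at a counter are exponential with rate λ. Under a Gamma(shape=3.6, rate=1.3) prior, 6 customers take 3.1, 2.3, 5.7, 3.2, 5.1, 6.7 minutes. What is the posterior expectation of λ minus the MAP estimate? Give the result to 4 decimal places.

Σ times = 26.1. Posterior: Gamma(shape = 3.6+6 = 9.6, rate = 1.3+26.1 = 27.4).
Mode = (α−1)/β = 8.6/27.4 = 0.3139.
Mean = α/β = 9.6/27.4 = 0.3504.
Difference = 0.3504 − 0.3139 = 0.0365.
Mean > mode: the posterior has a right tail.

0.0365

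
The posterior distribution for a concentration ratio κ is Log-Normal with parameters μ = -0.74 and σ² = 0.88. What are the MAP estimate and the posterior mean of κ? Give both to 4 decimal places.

κ_MAP = 0.1979, E[κ|data] = 0.7408

Mode = exp(μ − σ²) = exp(-1.62) = 0.1979.
Mean = exp(μ + σ²/2) = exp(-0.300) = 0.7408.
The posterior is right-skewed, so the mean exceeds the mode.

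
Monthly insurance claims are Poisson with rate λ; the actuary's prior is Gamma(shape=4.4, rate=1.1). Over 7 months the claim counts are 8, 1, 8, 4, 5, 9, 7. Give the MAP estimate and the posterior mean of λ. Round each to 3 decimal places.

λ_MAP = 5.605, E[λ|data] = 5.728

Σ counts = 42. Posterior: Gamma(shape = 4.4+42 = 46.4, rate = 1.1+7 = 8.1).
Mode = (α−1)/β = 45.4/8.1 = 5.605.
Mean = α/β = 46.4/8.1 = 5.728.
The mean is pulled above the mode by the posterior's right skew.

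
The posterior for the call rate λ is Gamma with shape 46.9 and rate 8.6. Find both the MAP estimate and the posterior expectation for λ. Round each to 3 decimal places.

Mode = (α−1)/β = 45.9/8.6 = 5.337.
Mean = α/β = 46.9/8.6 = 5.453.

MAP = 5.337, posterior mean = 5.453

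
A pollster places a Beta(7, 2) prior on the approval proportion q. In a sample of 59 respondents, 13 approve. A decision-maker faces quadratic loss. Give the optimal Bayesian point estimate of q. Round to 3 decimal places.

0.294

Posterior: Beta(7+13, 2+46) = Beta(20, 48).
Mode = (20−1)/(20+48−2) = 19/66 = 0.288.
Mean = 20/(20+48) = 20/68 = 0.294.
Quadratic loss ⇒ the optimal estimator is the posterior mean.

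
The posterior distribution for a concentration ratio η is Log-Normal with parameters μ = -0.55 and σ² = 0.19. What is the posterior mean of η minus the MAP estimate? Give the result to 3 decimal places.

Mode = exp(μ − σ²) = exp(-0.74) = 0.477.
Mean = exp(μ + σ²/2) = exp(-0.455) = 0.634.
Difference = 0.634 − 0.477 = 0.157.
Right-skewed posterior ⇒ mode < mean.

0.157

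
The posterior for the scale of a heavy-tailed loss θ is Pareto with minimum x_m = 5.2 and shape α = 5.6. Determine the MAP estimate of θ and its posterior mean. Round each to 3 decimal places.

MAP estimate = 5.200, posterior mean = 6.330

The Pareto density is strictly decreasing on [x_m, ∞), so the mode is x_m = 5.200.
Mean = α·x_m/(α−1) = 5.6·5.2/4.6 = 6.330.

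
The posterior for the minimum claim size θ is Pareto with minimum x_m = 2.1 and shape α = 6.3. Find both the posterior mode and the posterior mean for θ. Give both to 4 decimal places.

The Pareto density is strictly decreasing on [x_m, ∞), so the mode is x_m = 2.1000.
Mean = α·x_m/(α−1) = 6.3·2.1/5.3 = 2.4962.

θ_MAP = 2.1000, E[θ|data] = 2.4962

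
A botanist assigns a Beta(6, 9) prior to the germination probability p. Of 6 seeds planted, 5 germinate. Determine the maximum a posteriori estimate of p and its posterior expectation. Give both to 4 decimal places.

Posterior: Beta(6+5, 9+1) = Beta(11, 10).
Mode = (11−1)/(11+10−2) = 10/19 = 0.5263.
Mean = 11/(11+10) = 11/21 = 0.5238.

maximum a posteriori estimate = 0.5263, posterior expectation = 0.5238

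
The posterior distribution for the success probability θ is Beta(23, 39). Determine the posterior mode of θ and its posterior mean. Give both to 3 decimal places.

Mode = (23−1)/(23+39−2) = 22/60 = 0.367.
Mean = 23/(23+39) = 23/62 = 0.371.

posterior mode = 0.367, posterior mean = 0.371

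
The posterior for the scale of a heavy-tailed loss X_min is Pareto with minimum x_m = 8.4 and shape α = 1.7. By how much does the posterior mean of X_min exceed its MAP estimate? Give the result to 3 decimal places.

12.000

The Pareto density is strictly decreasing on [x_m, ∞), so the mode is x_m = 8.400.
Mean = α·x_m/(α−1) = 1.7·8.4/0.7 = 20.400.
Difference = 20.400 − 8.400 = 12.000.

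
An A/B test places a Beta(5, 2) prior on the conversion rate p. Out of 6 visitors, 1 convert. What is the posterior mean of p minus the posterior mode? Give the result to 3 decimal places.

Posterior: Beta(5+1, 2+5) = Beta(6, 7).
Mode = (6−1)/(6+7−2) = 5/11 = 0.455.
Mean = 6/(6+7) = 6/13 = 0.462.
Difference = 0.462 − 0.455 = 0.007.

0.007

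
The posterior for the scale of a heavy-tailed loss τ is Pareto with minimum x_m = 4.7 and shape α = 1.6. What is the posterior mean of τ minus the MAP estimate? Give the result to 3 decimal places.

7.833

The Pareto density is strictly decreasing on [x_m, ∞), so the mode is x_m = 4.700.
Mean = α·x_m/(α−1) = 1.6·4.7/0.6 = 12.533.
Difference = 12.533 − 4.700 = 7.833.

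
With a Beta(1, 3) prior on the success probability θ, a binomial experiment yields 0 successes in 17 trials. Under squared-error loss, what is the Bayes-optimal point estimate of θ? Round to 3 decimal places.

0.048

Posterior: Beta(1+0, 3+17) = Beta(1, 20).
Since α = 1 ≤ 1 and β > 1, the Beta density is monotone decreasing on [0,1]; the mode is at 0.
Mean = 1/(1+20) = 0.048.
Squared-error loss ⇒ the optimal estimator is the posterior mean.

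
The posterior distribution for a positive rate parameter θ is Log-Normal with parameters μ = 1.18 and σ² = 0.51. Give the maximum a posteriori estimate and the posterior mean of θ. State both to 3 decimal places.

Mode = exp(μ − σ²) = exp(0.67) = 1.954.
Mean = exp(μ + σ²/2) = exp(1.435) = 4.200.

MAP = 1.954; posterior mean = 4.200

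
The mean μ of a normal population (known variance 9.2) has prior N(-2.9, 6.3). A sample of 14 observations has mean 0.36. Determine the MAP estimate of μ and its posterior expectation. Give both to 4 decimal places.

Posterior for μ is Normal. Precision-weighted mean: (1/6.3·-2.9 + 14/9.2·0.36) / (1/6.3 + 14/9.2) = 0.0521.
A Normal posterior is symmetric, so mode = mean.

MAP = 0.0521; posterior mean = 0.0521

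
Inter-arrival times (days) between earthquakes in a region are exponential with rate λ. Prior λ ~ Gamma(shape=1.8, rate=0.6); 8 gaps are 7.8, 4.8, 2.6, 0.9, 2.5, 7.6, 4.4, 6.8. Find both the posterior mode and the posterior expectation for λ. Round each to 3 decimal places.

Σ times = 37.4. Posterior: Gamma(shape = 1.8+8 = 9.8, rate = 0.6+37.4 = 38.0).
Mode = (α−1)/β = 8.8/38.0 = 0.232.
Mean = α/β = 9.8/38.0 = 0.258.

MAP = 0.232, posterior mean = 0.258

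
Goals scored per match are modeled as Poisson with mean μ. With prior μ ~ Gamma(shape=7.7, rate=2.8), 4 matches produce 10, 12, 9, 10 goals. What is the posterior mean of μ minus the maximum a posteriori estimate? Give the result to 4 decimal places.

0.1471

Σ counts = 41. Posterior: Gamma(shape = 7.7+41 = 48.7, rate = 2.8+4 = 6.8).
Mode = (α−1)/β = 47.7/6.8 = 7.0147.
Mean = α/β = 48.7/6.8 = 7.1618.
Difference = 7.1618 − 7.0147 = 0.1471.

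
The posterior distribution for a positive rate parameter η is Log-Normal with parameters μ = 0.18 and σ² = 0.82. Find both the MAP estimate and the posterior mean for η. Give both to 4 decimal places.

Mode = exp(μ − σ²) = exp(-0.64) = 0.5273.
Mean = exp(μ + σ²/2) = exp(0.590) = 1.8040.

MAP: 0.5273. Posterior mean: 1.8040.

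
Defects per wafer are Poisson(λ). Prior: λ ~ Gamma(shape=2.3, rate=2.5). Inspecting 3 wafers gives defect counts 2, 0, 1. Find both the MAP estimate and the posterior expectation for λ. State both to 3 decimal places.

MAP estimate = 0.782, posterior expectation = 0.964

Σ counts = 3. Posterior: Gamma(shape = 2.3+3 = 5.3, rate = 2.5+3 = 5.5).
Mode = (α−1)/β = 4.3/5.5 = 0.782.
Mean = α/β = 5.3/5.5 = 0.964.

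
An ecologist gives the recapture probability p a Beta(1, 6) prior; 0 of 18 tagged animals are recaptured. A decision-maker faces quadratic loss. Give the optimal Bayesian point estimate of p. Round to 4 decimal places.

Posterior: Beta(1+0, 6+18) = Beta(1, 24).
Since α = 1 ≤ 1 and β > 1, the Beta density is monotone decreasing on [0,1]; the mode is at 0.
Mean = 1/(1+24) = 0.0400.
Quadratic loss ⇒ the optimal estimator is the posterior mean.

0.0400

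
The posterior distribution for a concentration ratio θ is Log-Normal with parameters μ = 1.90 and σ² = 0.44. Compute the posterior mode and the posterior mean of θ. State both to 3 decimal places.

Mode = exp(μ − σ²) = exp(1.46) = 4.306.
Mean = exp(μ + σ²/2) = exp(2.120) = 8.331.

θ_MAP = 4.306, E[θ|data] = 8.331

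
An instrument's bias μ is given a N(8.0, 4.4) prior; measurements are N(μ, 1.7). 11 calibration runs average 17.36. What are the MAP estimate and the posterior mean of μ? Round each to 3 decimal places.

Posterior for μ is Normal. Precision-weighted mean: (1/4.4·8.0 + 11/1.7·17.36) / (1/4.4 + 11/1.7) = 17.042.
A Normal posterior is symmetric, so mode = mean.

MAP: 17.042. Posterior mean: 17.042.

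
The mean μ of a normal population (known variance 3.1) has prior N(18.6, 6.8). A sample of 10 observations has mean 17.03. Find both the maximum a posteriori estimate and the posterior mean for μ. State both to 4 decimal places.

MAP = 17.0985, posterior mean = 17.0985

Posterior for μ is Normal. Precision-weighted mean: (1/6.8·18.6 + 10/3.1·17.03) / (1/6.8 + 10/3.1) = 17.0985.
A Normal posterior is symmetric, so mode = mean.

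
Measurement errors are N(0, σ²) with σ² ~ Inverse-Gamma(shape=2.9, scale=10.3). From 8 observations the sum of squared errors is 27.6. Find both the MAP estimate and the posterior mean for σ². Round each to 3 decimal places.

MAP = 3.051, posterior mean = 4.085

Posterior: Inverse-Gamma(shape = 2.9+8/2 = 6.9, scale = 10.3+27.6/2 = 24.1).
Mode = β/(α+1) = 24.1/7.9 = 3.051.
Mean = β/(α−1) = 24.1/5.9 = 4.085.
Mean > mode: the posterior has a right tail.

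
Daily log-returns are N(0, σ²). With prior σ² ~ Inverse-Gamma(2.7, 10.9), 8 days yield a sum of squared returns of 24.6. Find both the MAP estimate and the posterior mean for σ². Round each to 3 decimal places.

Posterior: Inverse-Gamma(shape = 2.7+8/2 = 6.7, scale = 10.9+24.6/2 = 23.2).
Mode = β/(α+1) = 23.2/7.7 = 3.013.
Mean = β/(α−1) = 23.2/5.7 = 4.070.
The mean is pulled above the mode by the posterior's right skew.

MAP = 3.013, posterior mean = 4.070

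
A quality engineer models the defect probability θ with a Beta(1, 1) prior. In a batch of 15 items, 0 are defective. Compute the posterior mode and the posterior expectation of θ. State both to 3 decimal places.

Posterior: Beta(1+0, 1+15) = Beta(1, 16).
Since α = 1 ≤ 1 and β > 1, the Beta density is monotone decreasing on [0,1]; the mode is at 0.
Mean = 1/(1+16) = 0.059.
Right-skewed posterior ⇒ mode < mean.

MAP = 0.000, posterior mean = 0.059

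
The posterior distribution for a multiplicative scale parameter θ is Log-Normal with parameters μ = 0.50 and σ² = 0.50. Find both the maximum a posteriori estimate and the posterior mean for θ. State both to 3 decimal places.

Mode = exp(μ − σ²) = exp(0.00) = 1.000.
Mean = exp(μ + σ²/2) = exp(0.750) = 2.117.
The mean is pulled above the mode by the posterior's right skew.

maximum a posteriori estimate = 1.000, posterior mean = 2.117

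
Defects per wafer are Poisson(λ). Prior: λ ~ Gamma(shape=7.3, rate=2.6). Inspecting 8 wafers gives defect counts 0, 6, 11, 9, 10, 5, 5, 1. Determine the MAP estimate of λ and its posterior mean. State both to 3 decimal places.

Σ counts = 47. Posterior: Gamma(shape = 7.3+47 = 54.3, rate = 2.6+8 = 10.6).
Mode = (α−1)/β = 53.3/10.6 = 5.028.
Mean = α/β = 54.3/10.6 = 5.123.

MAP = 5.028; posterior mean = 5.123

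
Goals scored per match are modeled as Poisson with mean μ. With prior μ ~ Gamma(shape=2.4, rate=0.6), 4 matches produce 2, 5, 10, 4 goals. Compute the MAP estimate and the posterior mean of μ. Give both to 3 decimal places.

Σ counts = 21. Posterior: Gamma(shape = 2.4+21 = 23.4, rate = 0.6+4 = 4.6).
Mode = (α−1)/β = 22.4/4.6 = 4.870.
Mean = α/β = 23.4/4.6 = 5.087.
Mean > mode: the posterior has a right tail.

MAP estimate = 4.870, posterior mean = 5.087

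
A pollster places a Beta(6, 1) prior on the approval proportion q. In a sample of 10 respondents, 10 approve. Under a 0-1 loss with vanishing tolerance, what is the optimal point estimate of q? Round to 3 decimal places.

Posterior: Beta(6+10, 1+0) = Beta(16, 1).
Since β = 1 ≤ 1 and α > 1, the Beta density is monotone increasing on [0,1]; the mode is at 1.
Mean = 16/(16+1) = 0.941.
This is the posterior mode — the MAP estimate.

1.000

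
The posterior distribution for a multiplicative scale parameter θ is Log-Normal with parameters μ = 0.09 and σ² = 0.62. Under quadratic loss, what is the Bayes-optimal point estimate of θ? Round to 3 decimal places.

Mode = exp(μ − σ²) = exp(-0.53) = 0.589.
Mean = exp(μ + σ²/2) = exp(0.400) = 1.492.
Quadratic loss ⇒ the optimal estimator is the posterior mean.

1.492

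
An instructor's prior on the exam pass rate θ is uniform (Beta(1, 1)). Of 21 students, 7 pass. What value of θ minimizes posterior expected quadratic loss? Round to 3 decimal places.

0.348

Posterior: Beta(1+7, 1+14) = Beta(8, 15).
Mode = (8−1)/(8+15−2) = 7/21 = 0.333.
With a flat prior the MAP equals the MLE, 7/21.
Mean = 8/(8+15) = 8/23 = 0.348.
Quadratic loss ⇒ the optimal estimator is the posterior mean.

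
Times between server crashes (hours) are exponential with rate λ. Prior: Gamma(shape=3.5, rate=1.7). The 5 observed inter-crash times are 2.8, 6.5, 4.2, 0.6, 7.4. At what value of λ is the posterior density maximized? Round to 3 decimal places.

0.323

Σ times = 21.5. Posterior: Gamma(shape = 3.5+5 = 8.5, rate = 1.7+21.5 = 23.2).
Mode = (α−1)/β = 7.5/23.2 = 0.323.
Mean = α/β = 8.5/23.2 = 0.366.
This is the posterior mode — the MAP estimate.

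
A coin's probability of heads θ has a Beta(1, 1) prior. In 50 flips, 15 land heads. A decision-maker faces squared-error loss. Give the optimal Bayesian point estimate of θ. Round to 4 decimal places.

Posterior: Beta(1+15, 1+35) = Beta(16, 36).
Mode = (16−1)/(16+36−2) = 15/50 = 0.3000.
With a flat prior the MAP equals the MLE, 15/50.
Mean = 16/(16+36) = 16/52 = 0.3077.
Squared-error loss ⇒ the optimal estimator is the posterior mean.

0.3077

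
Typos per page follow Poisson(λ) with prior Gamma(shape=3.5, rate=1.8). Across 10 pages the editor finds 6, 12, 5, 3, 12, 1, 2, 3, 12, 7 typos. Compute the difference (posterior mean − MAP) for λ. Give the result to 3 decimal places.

Σ counts = 63. Posterior: Gamma(shape = 3.5+63 = 66.5, rate = 1.8+10 = 11.8).
Mode = (α−1)/β = 65.5/11.8 = 5.551.
Mean = α/β = 66.5/11.8 = 5.636.
Difference = 5.636 − 5.551 = 0.085.

0.085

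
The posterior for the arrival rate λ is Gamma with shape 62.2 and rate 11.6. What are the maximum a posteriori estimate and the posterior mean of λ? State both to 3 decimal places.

MAP = 5.276, posterior mean = 5.362

Mode = (α−1)/β = 61.2/11.6 = 5.276.
Mean = α/β = 62.2/11.6 = 5.362.
The mean is pulled above the mode by the posterior's right skew.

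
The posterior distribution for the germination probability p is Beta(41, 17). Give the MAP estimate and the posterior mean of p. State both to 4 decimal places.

Mode = (41−1)/(41+17−2) = 40/56 = 0.7143.
Mean = 41/(41+17) = 41/58 = 0.7069.
The posterior is left-skewed, so the mode exceeds the mean.

MAP = 0.7143; posterior mean = 0.7069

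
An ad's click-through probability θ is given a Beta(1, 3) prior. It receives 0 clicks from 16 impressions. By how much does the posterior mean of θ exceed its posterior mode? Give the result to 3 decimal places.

0.050

Posterior: Beta(1+0, 3+16) = Beta(1, 19).
Since α = 1 ≤ 1 and β > 1, the Beta density is monotone decreasing on [0,1]; the mode is at 0.
Mean = 1/(1+19) = 0.050.
Difference = 0.050 − 0.000 = 0.050.
Mean > mode: the posterior has a right tail.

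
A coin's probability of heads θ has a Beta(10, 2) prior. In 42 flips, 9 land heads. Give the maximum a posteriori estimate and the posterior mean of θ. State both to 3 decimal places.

Posterior: Beta(10+9, 2+33) = Beta(19, 35).
Mode = (19−1)/(19+35−2) = 18/52 = 0.346.
Mean = 19/(19+35) = 19/54 = 0.352.
The posterior is right-skewed, so the mean exceeds the mode.

MAP = 0.346, posterior mean = 0.352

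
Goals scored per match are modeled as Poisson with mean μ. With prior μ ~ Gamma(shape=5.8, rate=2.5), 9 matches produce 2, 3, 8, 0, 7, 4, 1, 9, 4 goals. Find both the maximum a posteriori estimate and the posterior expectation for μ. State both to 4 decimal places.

Σ counts = 38. Posterior: Gamma(shape = 5.8+38 = 43.8, rate = 2.5+9 = 11.5).
Mode = (α−1)/β = 42.8/11.5 = 3.7217.
Mean = α/β = 43.8/11.5 = 3.8087.
Mean > mode: the posterior has a right tail.

MAP = 3.7217; posterior mean = 3.8087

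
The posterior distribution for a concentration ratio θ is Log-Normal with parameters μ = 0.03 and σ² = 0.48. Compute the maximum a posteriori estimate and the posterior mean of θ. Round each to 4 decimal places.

MAP = 0.6376; posterior mean = 1.3100

Mode = exp(μ − σ²) = exp(-0.45) = 0.6376.
Mean = exp(μ + σ²/2) = exp(0.270) = 1.3100.
Mean > mode: the posterior has a right tail.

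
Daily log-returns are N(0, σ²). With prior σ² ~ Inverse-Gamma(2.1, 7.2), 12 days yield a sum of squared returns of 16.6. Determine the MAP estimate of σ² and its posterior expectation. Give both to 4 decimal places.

MAP estimate = 1.7033, posterior expectation = 2.1831

Posterior: Inverse-Gamma(shape = 2.1+12/2 = 8.1, scale = 7.2+16.6/2 = 15.5).
Mode = β/(α+1) = 15.5/9.1 = 1.7033.
Mean = β/(α−1) = 15.5/7.1 = 2.1831.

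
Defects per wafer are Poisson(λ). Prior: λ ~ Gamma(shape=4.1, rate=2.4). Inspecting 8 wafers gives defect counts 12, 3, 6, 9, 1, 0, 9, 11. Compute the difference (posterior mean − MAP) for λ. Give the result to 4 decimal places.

0.0962

Σ counts = 51. Posterior: Gamma(shape = 4.1+51 = 55.1, rate = 2.4+8 = 10.4).
Mode = (α−1)/β = 54.1/10.4 = 5.2019.
Mean = α/β = 55.1/10.4 = 5.2981.
Difference = 5.2981 − 5.2019 = 0.0962.
The posterior is right-skewed, so the mean exceeds the mode.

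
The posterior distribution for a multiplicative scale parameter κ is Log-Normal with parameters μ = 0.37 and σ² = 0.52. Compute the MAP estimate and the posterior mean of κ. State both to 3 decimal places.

Mode = exp(μ − σ²) = exp(-0.15) = 0.861.
Mean = exp(μ + σ²/2) = exp(0.630) = 1.878.
The posterior is right-skewed, so the mean exceeds the mode.

MAP = 0.861; posterior mean = 1.878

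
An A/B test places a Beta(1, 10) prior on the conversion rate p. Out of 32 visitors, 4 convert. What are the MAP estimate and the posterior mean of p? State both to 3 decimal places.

MAP = 0.098, posterior mean = 0.116

Posterior: Beta(1+4, 10+28) = Beta(5, 38).
Mode = (5−1)/(5+38−2) = 4/41 = 0.098.
Mean = 5/(5+38) = 5/43 = 0.116.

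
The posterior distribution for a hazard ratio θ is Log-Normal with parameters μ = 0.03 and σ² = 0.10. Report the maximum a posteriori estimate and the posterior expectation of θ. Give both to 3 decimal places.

Mode = exp(μ − σ²) = exp(-0.07) = 0.932.
Mean = exp(μ + σ²/2) = exp(0.080) = 1.083.
The mean is pulled above the mode by the posterior's right skew.

MAP = 0.932, posterior mean = 1.083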